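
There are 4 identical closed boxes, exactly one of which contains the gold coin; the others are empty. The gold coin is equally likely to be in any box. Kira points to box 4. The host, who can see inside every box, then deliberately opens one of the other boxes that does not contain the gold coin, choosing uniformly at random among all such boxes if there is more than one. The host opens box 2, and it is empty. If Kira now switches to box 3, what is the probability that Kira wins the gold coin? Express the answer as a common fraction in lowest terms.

3/8

Condition on the true location of the gold coin.
If it is in either of boxes 1 and 3 (prior 1/4 each): the host has 2 equally likely choices, so probability 1/2; weight (1/4)·(1/2) = 1/8 each.
If it is in box 2 (prior 1/4): the host opened box 2, so this case is ruled out; weight (1/4)·0 = 0.
If it is in box 4 (prior 1/4): the host has 3 equally likely choices, so probability 1/3; weight (1/4)·(1/3) = 1/12.
The weights sum to 1/3.
So P(the gold coin in box 3 | the host opened box 2) = (1/8) / (1/3) = 3/8.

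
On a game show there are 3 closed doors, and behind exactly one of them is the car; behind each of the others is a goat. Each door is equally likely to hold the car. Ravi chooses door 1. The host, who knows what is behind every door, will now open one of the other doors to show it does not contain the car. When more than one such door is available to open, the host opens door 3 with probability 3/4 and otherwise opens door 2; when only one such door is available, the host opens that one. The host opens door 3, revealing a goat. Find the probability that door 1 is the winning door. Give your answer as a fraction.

Apply Bayes' rule, conditioning on where the car actually is.
If it is behind door 1 (prior 1/3): door 3 is available, opened with probability 3/4; weight (1/3)·(3/4) = 1/4.
If it is behind door 2 (prior 1/3): only door 3 is available, probability 1; weight (1/3)·1 = 1/3.
If it is behind door 3 (prior 1/3): the host opened door 3, so this case is ruled out; weight (1/3)·0 = 0.
The weights sum to 7/12.
So P(the car behind door 1 | the host opened door 3) = (1/4) / (7/12) = 3/7.

3/7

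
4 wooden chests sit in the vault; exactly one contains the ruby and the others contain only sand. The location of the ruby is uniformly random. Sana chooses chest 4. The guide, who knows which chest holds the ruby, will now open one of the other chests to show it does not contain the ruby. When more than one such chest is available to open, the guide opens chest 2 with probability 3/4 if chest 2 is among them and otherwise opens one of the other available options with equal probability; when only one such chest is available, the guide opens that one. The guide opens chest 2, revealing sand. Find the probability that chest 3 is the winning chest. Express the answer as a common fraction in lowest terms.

Consider each possible location of the ruby in turn.
If it is in any of chests 1, 3, and 4 (prior 1/4 each): chest 2 is available, opened with probability 3/4; weight (1/4)·(3/4) = 3/16 each.
If it is in chest 2 (prior 1/4): the guide opened chest 2, so this case is ruled out; weight (1/4)·0 = 0.
The weights sum to 9/16.
So P(the ruby in chest 3 | the guide opened chest 2) = (3/16) / (9/16) = 1/3.

1/3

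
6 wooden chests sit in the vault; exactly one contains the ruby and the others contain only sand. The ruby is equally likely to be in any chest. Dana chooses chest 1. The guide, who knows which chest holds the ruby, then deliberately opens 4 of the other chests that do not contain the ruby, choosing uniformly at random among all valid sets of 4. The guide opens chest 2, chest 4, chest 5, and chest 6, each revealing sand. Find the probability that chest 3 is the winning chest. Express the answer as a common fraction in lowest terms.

5/6

Apply Bayes' rule, conditioning on where the ruby actually is.
If it is in chest 1 (prior 1/6): the guide has 5 equally likely choices, so probability 1/5; weight (1/6)·(1/5) = 1/30.
If it is in any of chests 2, 4, 5, and 6 (prior 1/6 each): that chest was opened and seen not to hold the prize — ruled out; weight (1/6)·0 = 0 each.
If it is in chest 3 (prior 1/6): the guide has no choice, probability 1; weight (1/6)·1 = 1/6.
The weights sum to 1/5.
So P(the ruby in chest 3 | the guide opened chest 2, chest 4, chest 5, and chest 6) = (1/6) / (1/5) = 5/6.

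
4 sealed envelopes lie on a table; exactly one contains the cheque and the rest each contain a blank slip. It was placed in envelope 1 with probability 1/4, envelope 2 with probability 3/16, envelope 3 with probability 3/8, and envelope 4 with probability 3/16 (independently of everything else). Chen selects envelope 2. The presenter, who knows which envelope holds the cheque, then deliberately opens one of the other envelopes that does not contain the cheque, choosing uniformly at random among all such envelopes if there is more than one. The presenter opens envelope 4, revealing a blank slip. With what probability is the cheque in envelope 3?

Apply Bayes' rule, conditioning on where the cheque actually is.
If it is in envelope 1 (prior 1/4): the presenter has 2 equally likely choices, so probability 1/2; weight (1/4)·(1/2) = 1/8.
If it is in envelope 2 (prior 3/16): the presenter has 3 equally likely choices, so probability 1/3; weight (3/16)·(1/3) = 1/16.
If it is in envelope 3 (prior 3/8): the presenter has 2 equally likely choices, so probability 1/2; weight (3/8)·(1/2) = 3/16.
If it is in envelope 4 (prior 3/16): the presenter opened envelope 4, so this case is ruled out; weight (3/16)·0 = 0.
The weights sum to 3/8.
So P(the cheque in envelope 3 | the presenter opened envelope 4) = (3/16) / (3/8) = 1/2.

1/2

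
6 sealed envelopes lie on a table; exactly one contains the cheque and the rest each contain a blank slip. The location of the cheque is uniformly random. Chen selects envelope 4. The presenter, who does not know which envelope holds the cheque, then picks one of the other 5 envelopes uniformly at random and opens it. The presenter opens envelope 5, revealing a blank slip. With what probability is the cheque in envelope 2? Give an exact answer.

Condition on the true location of the cheque.
If it is in any of envelopes 1, 2, 3, 4, and 6 (prior 1/6 each): the presenter picks envelope 5 with probability 1/5 regardless, and it is not the prize; weight (1/6)·(1/5) = 1/30 each.
If it is in envelope 5 (prior 1/6): the presenter opened envelope 5, so this case is ruled out; weight (1/6)·0 = 0.
The weights sum to 1/6.
So P(the cheque in envelope 2 | the presenter opened envelope 5) = (1/30) / (1/6) = 1/5.

1/5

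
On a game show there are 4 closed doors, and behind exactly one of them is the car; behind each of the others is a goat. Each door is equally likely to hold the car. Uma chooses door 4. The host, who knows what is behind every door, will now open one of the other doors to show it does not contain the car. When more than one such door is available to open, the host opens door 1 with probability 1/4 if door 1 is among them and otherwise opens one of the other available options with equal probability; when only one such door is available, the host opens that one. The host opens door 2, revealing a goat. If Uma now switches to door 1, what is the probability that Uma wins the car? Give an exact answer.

Consider each possible location of the car in turn.
If it is behind door 1 (prior 1/4): door 1 holds the prize so is unavailable; the host chooses uniformly among the 2 others, probability 1/2; weight (1/4)·(1/2) = 1/8.
If it is behind door 2 (prior 1/4): the host opened door 2, so this case is ruled out; weight (1/4)·0 = 0.
If it is behind door 3 (prior 1/4): door 1 is available but not opened, probability 3/4; weight (1/4)·(3/4) = 3/16.
If it is behind door 4 (prior 1/4): door 1 is available but not opened; door 2 gets probability (1 − 1/4)/2 = 3/8; weight (1/4)·(3/8) = 3/32.
The weights sum to 13/32.
So P(the car behind door 1 | the host opened door 2) = (1/8) / (13/32) = 4/13.

4/13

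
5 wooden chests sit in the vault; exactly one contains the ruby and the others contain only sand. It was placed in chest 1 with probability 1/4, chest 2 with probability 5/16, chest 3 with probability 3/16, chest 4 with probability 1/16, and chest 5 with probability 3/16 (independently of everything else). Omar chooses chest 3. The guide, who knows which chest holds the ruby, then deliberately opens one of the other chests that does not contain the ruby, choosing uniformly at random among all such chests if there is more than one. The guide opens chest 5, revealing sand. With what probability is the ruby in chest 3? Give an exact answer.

9/49

Condition on the true location of the ruby.
If it is in chest 1 (prior 1/4): the guide has 3 equally likely choices, so probability 1/3; weight (1/4)·(1/3) = 1/12.
If it is in chest 2 (prior 5/16): the guide has 3 equally likely choices, so probability 1/3; weight (5/16)·(1/3) = 5/48.
If it is in chest 3 (prior 3/16): the guide has 4 equally likely choices, so probability 1/4; weight (3/16)·(1/4) = 3/64.
If it is in chest 4 (prior 1/16): the guide has 3 equally likely choices, so probability 1/3; weight (1/16)·(1/3) = 1/48.
If it is in chest 5 (prior 3/16): the guide opened chest 5, so this case is ruled out; weight (3/16)·0 = 0.
The weights sum to 49/192.
So P(the ruby in chest 3 | the guide opened chest 5) = (3/64) / (49/192) = 9/49.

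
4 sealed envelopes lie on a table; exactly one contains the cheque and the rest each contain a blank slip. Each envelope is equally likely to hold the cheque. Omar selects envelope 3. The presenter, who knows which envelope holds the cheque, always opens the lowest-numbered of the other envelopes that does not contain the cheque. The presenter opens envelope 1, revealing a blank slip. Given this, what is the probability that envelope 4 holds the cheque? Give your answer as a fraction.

1/3

Consider each possible location of the cheque in turn.
If it is in envelope 1 (prior 1/4): the presenter opened envelope 1, so this case is ruled out; weight (1/4)·0 = 0.
If it is in any of envelopes 2, 3, and 4 (prior 1/4 each): envelope 1 is the lowest-numbered option available, probability 1; weight (1/4)·1 = 1/4 each.
The weights sum to 3/4.
So P(the cheque in envelope 4 | the presenter opened envelope 1) = (1/4) / (3/4) = 1/3.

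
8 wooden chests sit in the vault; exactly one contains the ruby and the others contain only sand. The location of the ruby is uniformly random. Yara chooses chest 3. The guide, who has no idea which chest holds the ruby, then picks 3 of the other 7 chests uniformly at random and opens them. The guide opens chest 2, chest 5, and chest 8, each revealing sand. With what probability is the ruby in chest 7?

1/5

Because the guide chose which chests to open without knowing where the ruby is, the choice is independent of the prize location. Learning that none of the 3 opened chests holds the ruby simply rules out those 3 locations and leaves the remaining 5 chests still equally likely by symmetry.
So P(the ruby in chest 7) = 1/5.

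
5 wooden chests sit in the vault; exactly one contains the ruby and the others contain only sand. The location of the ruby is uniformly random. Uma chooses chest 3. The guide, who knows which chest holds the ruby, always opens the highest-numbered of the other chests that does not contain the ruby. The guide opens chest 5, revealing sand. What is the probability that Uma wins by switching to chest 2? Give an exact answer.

1/4

Consider each possible location of the ruby in turn.
If it is in any of chests 1, 2, 3, and 4 (prior 1/5 each): chest 5 is the highest-numbered option available, probability 1; weight (1/5)·1 = 1/5 each.
If it is in chest 5 (prior 1/5): the guide opened chest 5, so this case is ruled out; weight (1/5)·0 = 0.
The weights sum to 4/5.
So P(the ruby in chest 2 | the guide opened chest 5) = (1/5) / (4/5) = 1/4.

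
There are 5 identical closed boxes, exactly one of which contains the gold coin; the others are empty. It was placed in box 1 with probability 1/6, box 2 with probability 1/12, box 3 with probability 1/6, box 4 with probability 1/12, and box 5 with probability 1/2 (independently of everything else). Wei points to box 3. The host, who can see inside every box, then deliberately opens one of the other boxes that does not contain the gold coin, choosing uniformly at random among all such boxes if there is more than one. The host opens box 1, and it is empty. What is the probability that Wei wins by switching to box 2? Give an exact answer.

Condition on the true location of the gold coin.
If it is in box 1 (prior 1/6): the host opened box 1, so this case is ruled out; weight (1/6)·0 = 0.
If it is in either of boxes 2 and 4 (prior 1/12 each): the host has 3 equally likely choices, so probability 1/3; weight (1/12)·(1/3) = 1/36 each.
If it is in box 3 (prior 1/6): the host has 4 equally likely choices, so probability 1/4; weight (1/6)·(1/4) = 1/24.
If it is in box 5 (prior 1/2): the host has 3 equally likely choices, so probability 1/3; weight (1/2)·(1/3) = 1/6.
The weights sum to 19/72.
So P(the gold coin in box 2 | the host opened box 1) = (1/36) / (19/72) = 2/19.

2/19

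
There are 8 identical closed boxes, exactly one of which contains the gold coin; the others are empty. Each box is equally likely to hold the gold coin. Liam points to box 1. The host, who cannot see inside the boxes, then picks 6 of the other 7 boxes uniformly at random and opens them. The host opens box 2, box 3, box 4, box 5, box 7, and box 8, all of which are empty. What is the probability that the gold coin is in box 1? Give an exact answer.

Condition on the true location of the gold coin.
If it is in either of boxes 1 and 6 (prior 1/8 each): the host picks exactly this set with probability 1/7 regardless, and none is the prize; weight (1/8)·(1/7) = 1/56 each.
If it is in any of boxes 2, 3, 4, 5, 7, and 8 (prior 1/8 each): that box was opened and seen not to hold the prize — ruled out; weight (1/8)·0 = 0 each.
The weights sum to 1/28.
So P(the gold coin in box 1 | the host opened box 2, box 3, box 4, box 5, box 7, and box 8) = (1/56) / (1/28) = 1/2.

1/2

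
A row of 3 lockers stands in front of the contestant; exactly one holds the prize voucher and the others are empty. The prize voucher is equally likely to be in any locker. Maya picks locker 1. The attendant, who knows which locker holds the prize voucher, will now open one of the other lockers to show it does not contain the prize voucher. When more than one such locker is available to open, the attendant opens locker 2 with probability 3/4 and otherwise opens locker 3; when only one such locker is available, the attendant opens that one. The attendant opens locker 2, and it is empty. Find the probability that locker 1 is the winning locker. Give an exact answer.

Condition on the true location of the prize voucher.
If it is in locker 1 (prior 1/3): locker 2 is available, opened with probability 3/4; weight (1/3)·(3/4) = 1/4.
If it is in locker 2 (prior 1/3): the attendant opened locker 2, so this case is ruled out; weight (1/3)·0 = 0.
If it is in locker 3 (prior 1/3): only locker 2 is available, probability 1; weight (1/3)·1 = 1/3.
The weights sum to 7/12.
So P(the prize voucher in locker 1 | the attendant opened locker 2) = (1/4) / (7/12) = 3/7.

3/7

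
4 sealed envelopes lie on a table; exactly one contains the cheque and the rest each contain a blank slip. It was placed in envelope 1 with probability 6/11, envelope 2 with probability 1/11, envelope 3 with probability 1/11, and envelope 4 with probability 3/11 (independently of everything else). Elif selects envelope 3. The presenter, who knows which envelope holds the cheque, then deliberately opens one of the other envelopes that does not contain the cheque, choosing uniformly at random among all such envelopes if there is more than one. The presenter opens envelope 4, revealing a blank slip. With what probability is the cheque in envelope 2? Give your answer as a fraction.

Consider each possible location of the cheque in turn.
If it is in envelope 1 (prior 6/11): the presenter has 2 equally likely choices, so probability 1/2; weight (6/11)·(1/2) = 3/11.
If it is in envelope 2 (prior 1/11): the presenter has 2 equally likely choices, so probability 1/2; weight (1/11)·(1/2) = 1/22.
If it is in envelope 3 (prior 1/11): the presenter has 3 equally likely choices, so probability 1/3; weight (1/11)·(1/3) = 1/33.
If it is in envelope 4 (prior 3/11): the presenter opened envelope 4, so this case is ruled out; weight (3/11)·0 = 0.
The weights sum to 23/66.
So P(the cheque in envelope 2 | the presenter opened envelope 4) = (1/22) / (23/66) = 3/23.

3/23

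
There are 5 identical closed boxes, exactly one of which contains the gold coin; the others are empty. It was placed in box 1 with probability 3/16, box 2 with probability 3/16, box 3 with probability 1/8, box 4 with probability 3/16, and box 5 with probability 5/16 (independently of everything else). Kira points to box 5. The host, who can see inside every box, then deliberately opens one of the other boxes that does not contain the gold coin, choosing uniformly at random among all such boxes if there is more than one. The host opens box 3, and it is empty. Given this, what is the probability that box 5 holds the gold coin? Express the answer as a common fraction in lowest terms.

Consider each possible location of the gold coin in turn.
If it is in any of boxes 1, 2, and 4 (prior 3/16 each): the host has 3 equally likely choices, so probability 1/3; weight (3/16)·(1/3) = 1/16 each.
If it is in box 3 (prior 1/8): the host opened box 3, so this case is ruled out; weight (1/8)·0 = 0.
If it is in box 5 (prior 5/16): the host has 4 equally likely choices, so probability 1/4; weight (5/16)·(1/4) = 5/64.
The weights sum to 17/64.
So P(the gold coin in box 5 | the host opened box 3) = (5/64) / (17/64) = 5/17.

5/17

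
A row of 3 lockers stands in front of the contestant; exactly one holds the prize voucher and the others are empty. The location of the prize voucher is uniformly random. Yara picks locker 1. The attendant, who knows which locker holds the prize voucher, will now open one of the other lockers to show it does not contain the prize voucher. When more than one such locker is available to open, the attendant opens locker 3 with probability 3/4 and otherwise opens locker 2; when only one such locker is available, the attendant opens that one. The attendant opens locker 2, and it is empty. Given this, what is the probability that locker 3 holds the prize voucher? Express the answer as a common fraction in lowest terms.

Apply Bayes' rule, conditioning on where the prize voucher actually is.
If it is in locker 1 (prior 1/3): locker 3 is available but not opened, probability 1/4; weight (1/3)·(1/4) = 1/12.
If it is in locker 2 (prior 1/3): the attendant opened locker 2, so this case is ruled out; weight (1/3)·0 = 0.
If it is in locker 3 (prior 1/3): only locker 2 is available, probability 1; weight (1/3)·1 = 1/3.
The weights sum to 5/12.
So P(the prize voucher in locker 3 | the attendant opened locker 2) = (1/3) / (5/12) = 4/5.

4/5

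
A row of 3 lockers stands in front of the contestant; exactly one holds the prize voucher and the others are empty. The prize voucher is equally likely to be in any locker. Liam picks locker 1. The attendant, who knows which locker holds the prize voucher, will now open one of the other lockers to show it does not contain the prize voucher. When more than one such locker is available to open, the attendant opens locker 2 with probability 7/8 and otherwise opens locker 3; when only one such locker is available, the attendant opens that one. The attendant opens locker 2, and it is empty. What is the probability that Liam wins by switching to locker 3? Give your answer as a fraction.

8/15

Condition on the true location of the prize voucher.
If it is in locker 1 (prior 1/3): locker 2 is available, opened with probability 7/8; weight (1/3)·(7/8) = 7/24.
If it is in locker 2 (prior 1/3): the attendant opened locker 2, so this case is ruled out; weight (1/3)·0 = 0.
If it is in locker 3 (prior 1/3): only locker 2 is available, probability 1; weight (1/3)·1 = 1/3.
The weights sum to 5/8.
So P(the prize voucher in locker 3 | the attendant opened locker 2) = (1/3) / (5/8) = 8/15.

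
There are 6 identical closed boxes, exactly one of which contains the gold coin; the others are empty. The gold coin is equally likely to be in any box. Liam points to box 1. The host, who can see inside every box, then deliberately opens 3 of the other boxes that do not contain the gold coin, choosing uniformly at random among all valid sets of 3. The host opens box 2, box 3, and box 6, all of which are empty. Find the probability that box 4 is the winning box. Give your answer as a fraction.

5/12

Consider each possible location of the gold coin in turn.
If it is in box 1 (prior 1/6): the host has 10 equally likely choices, so probability 1/10; weight (1/6)·(1/10) = 1/60.
If it is in any of boxes 2, 3, and 6 (prior 1/6 each): that box was opened and seen not to hold the prize — ruled out; weight (1/6)·0 = 0 each.
If it is in either of boxes 4 and 5 (prior 1/6 each): the host has 4 equally likely choices, so probability 1/4; weight (1/6)·(1/4) = 1/24 each.
The weights sum to 1/10.
So P(the gold coin in box 4 | the host opened box 2, box 3, and box 6) = (1/24) / (1/10) = 5/12.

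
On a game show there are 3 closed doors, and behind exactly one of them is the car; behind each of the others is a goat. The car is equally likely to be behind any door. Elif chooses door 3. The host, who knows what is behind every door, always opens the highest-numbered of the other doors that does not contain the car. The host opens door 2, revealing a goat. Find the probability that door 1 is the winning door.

1/2

Condition on the true location of the car.
If it is behind either of doors 1 and 3 (prior 1/3 each): door 2 is the highest-numbered option available, probability 1; weight (1/3)·1 = 1/3 each.
If it is behind door 2 (prior 1/3): the host opened door 2, so this case is ruled out; weight (1/3)·0 = 0.
The weights sum to 2/3.
So P(the car behind door 1 | the host opened door 2) = (1/3) / (2/3) = 1/2.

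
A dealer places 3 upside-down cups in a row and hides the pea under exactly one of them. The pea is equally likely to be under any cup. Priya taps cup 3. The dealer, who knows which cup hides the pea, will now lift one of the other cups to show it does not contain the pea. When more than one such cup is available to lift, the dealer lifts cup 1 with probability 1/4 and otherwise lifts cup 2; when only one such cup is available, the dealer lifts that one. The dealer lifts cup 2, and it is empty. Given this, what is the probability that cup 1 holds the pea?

Consider each possible location of the pea in turn.
If it is under cup 1 (prior 1/3): only cup 2 is available, probability 1; weight (1/3)·1 = 1/3.
If it is under cup 2 (prior 1/3): the dealer opened cup 2, so this case is ruled out; weight (1/3)·0 = 0.
If it is under cup 3 (prior 1/3): cup 1 is available but not opened, probability 3/4; weight (1/3)·(3/4) = 1/4.
The weights sum to 7/12.
So P(the pea under cup 1 | the dealer opened cup 2) = (1/3) / (7/12) = 4/7.

4/7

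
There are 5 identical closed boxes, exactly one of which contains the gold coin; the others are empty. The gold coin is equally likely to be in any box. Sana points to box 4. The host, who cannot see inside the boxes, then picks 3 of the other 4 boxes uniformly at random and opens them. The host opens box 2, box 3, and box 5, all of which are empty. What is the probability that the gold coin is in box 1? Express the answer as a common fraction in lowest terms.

Apply Bayes' rule, conditioning on where the gold coin actually is.
If it is in either of boxes 1 and 4 (prior 1/5 each): the host picks exactly this set with probability 1/4 regardless, and none is the prize; weight (1/5)·(1/4) = 1/20 each.
If it is in any of boxes 2, 3, and 5 (prior 1/5 each): that box was opened and seen not to hold the prize — ruled out; weight (1/5)·0 = 0 each.
The weights sum to 1/10.
So P(the gold coin in box 1 | the host opened box 2, box 3, and box 5) = (1/20) / (1/10) = 1/2.

1/2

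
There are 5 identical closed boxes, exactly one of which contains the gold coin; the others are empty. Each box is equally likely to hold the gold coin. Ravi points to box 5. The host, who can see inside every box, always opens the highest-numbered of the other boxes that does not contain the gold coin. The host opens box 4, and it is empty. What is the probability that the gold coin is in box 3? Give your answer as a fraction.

Apply Bayes' rule, conditioning on where the gold coin actually is.
If it is in any of boxes 1, 2, 3, and 5 (prior 1/5 each): box 4 is the highest-numbered option available, probability 1; weight (1/5)·1 = 1/5 each.
If it is in box 4 (prior 1/5): the host opened box 4, so this case is ruled out; weight (1/5)·0 = 0.
The weights sum to 4/5.
So P(the gold coin in box 3 | the host opened box 4) = (1/5) / (4/5) = 1/4.

1/4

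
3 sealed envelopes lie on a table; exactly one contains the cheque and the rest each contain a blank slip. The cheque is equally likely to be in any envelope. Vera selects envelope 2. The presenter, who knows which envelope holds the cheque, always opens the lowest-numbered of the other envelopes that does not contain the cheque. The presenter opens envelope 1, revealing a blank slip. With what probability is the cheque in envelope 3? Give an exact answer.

1/2

Apply Bayes' rule, conditioning on where the cheque actually is.
If it is in envelope 1 (prior 1/3): the presenter opened envelope 1, so this case is ruled out; weight (1/3)·0 = 0.
If it is in either of envelopes 2 and 3 (prior 1/3 each): envelope 1 is the lowest-numbered option available, probability 1; weight (1/3)·1 = 1/3 each.
The weights sum to 2/3.
So P(the cheque in envelope 3 | the presenter opened envelope 1) = (1/3) / (2/3) = 1/2.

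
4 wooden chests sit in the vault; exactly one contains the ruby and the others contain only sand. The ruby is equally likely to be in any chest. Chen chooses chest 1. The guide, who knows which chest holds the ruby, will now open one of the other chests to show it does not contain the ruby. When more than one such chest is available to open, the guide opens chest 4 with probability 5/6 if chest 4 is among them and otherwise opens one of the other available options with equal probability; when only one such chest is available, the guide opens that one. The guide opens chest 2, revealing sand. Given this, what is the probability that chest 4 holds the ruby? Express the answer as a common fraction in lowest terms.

2/3

Apply Bayes' rule, conditioning on where the ruby actually is.
If it is in chest 1 (prior 1/4): chest 4 is available but not opened; chest 2 gets probability (1 − 5/6)/2 = 1/12; weight (1/4)·(1/12) = 1/48.
If it is in chest 2 (prior 1/4): the guide opened chest 2, so this case is ruled out; weight (1/4)·0 = 0.
If it is in chest 3 (prior 1/4): chest 4 is available but not opened, probability 1/6; weight (1/4)·(1/6) = 1/24.
If it is in chest 4 (prior 1/4): chest 4 holds the prize so is unavailable; the guide chooses uniformly among the 2 others, probability 1/2; weight (1/4)·(1/2) = 1/8.
The weights sum to 3/16.
So P(the ruby in chest 4 | the guide opened chest 2) = (1/8) / (3/16) = 2/3.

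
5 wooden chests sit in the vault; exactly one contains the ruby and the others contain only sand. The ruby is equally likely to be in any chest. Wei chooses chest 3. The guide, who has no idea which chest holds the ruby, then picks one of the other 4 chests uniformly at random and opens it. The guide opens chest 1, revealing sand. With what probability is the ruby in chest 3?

1/4

Because the guide chose which chest to open without knowing where the ruby is, the choice is independent of the prize location. Learning that chest 1 does not hold the ruby simply rules out that one location and leaves the remaining 4 chests still equally likely by symmetry.
So P(the ruby in chest 3) = 1/4.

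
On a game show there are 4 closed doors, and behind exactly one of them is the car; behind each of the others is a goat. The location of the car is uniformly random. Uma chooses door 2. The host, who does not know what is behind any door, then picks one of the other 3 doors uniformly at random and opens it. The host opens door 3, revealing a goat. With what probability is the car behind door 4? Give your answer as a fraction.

Consider each possible location of the car in turn.
If it is behind any of doors 1, 2, and 4 (prior 1/4 each): the host picks door 3 with probability 1/3 regardless, and it is not the prize; weight (1/4)·(1/3) = 1/12 each.
If it is behind door 3 (prior 1/4): the host opened door 3, so this case is ruled out; weight (1/4)·0 = 0.
The weights sum to 1/4.
So P(the car behind door 4 | the host opened door 3) = (1/12) / (1/4) = 1/3.

1/3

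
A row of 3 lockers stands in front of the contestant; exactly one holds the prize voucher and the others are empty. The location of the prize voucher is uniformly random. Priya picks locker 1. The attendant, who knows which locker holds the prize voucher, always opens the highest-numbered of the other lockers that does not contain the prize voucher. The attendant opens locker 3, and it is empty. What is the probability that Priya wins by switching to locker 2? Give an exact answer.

1/2

Apply Bayes' rule, conditioning on where the prize voucher actually is.
If it is in either of lockers 1 and 2 (prior 1/3 each): locker 3 is the highest-numbered option available, probability 1; weight (1/3)·1 = 1/3 each.
If it is in locker 3 (prior 1/3): the attendant opened locker 3, so this case is ruled out; weight (1/3)·0 = 0.
The weights sum to 2/3.
So P(the prize voucher in locker 2 | the attendant opened locker 3) = (1/3) / (2/3) = 1/2.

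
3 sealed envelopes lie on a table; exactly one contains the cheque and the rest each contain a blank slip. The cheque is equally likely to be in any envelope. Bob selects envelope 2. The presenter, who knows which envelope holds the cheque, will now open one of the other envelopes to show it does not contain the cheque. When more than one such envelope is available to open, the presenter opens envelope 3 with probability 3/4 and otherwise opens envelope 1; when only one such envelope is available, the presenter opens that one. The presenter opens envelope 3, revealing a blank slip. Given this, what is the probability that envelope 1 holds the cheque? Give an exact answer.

Condition on the true location of the cheque.
If it is in envelope 1 (prior 1/3): only envelope 3 is available, probability 1; weight (1/3)·1 = 1/3.
If it is in envelope 2 (prior 1/3): envelope 3 is available, opened with probability 3/4; weight (1/3)·(3/4) = 1/4.
If it is in envelope 3 (prior 1/3): the presenter opened envelope 3, so this case is ruled out; weight (1/3)·0 = 0.
The weights sum to 7/12.
So P(the cheque in envelope 1 | the presenter opened envelope 3) = (1/3) / (7/12) = 4/7.

4/7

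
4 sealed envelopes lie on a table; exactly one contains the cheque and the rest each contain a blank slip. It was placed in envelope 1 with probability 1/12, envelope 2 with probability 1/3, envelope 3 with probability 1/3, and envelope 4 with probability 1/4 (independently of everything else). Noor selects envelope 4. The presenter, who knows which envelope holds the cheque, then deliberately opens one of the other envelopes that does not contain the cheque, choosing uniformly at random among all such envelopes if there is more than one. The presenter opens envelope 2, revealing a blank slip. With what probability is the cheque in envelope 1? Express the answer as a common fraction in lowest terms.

Apply Bayes' rule, conditioning on where the cheque actually is.
If it is in envelope 1 (prior 1/12): the presenter has 2 equally likely choices, so probability 1/2; weight (1/12)·(1/2) = 1/24.
If it is in envelope 2 (prior 1/3): the presenter opened envelope 2, so this case is ruled out; weight (1/3)·0 = 0.
If it is in envelope 3 (prior 1/3): the presenter has 2 equally likely choices, so probability 1/2; weight (1/3)·(1/2) = 1/6.
If it is in envelope 4 (prior 1/4): the presenter has 3 equally likely choices, so probability 1/3; weight (1/4)·(1/3) = 1/12.
The weights sum to 7/24.
So P(the cheque in envelope 1 | the presenter opened envelope 2) = (1/24) / (7/24) = 1/7.

1/7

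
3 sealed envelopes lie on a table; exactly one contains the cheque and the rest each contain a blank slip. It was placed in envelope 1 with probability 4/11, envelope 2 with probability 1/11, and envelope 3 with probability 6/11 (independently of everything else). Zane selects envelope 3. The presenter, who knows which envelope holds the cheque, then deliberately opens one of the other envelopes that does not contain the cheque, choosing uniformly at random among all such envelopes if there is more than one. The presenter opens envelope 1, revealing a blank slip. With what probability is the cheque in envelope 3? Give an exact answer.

Consider each possible location of the cheque in turn.
If it is in envelope 1 (prior 4/11): the presenter opened envelope 1, so this case is ruled out; weight (4/11)·0 = 0.
If it is in envelope 2 (prior 1/11): the presenter has no choice, probability 1; weight (1/11)·1 = 1/11.
If it is in envelope 3 (prior 6/11): the presenter has 2 equally likely choices, so probability 1/2; weight (6/11)·(1/2) = 3/11.
The weights sum to 4/11.
So P(the cheque in envelope 3 | the presenter opened envelope 1) = (3/11) / (4/11) = 3/4.

3/4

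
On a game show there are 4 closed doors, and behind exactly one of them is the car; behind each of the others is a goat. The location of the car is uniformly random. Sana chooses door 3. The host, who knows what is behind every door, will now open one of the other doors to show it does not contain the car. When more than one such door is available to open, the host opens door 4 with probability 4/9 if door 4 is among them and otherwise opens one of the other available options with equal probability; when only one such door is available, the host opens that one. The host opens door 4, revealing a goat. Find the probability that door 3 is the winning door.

1/3

Condition on the true location of the car.
If it is behind any of doors 1, 2, and 3 (prior 1/4 each): door 4 is available, opened with probability 4/9; weight (1/4)·(4/9) = 1/9 each.
If it is behind door 4 (prior 1/4): the host opened door 4, so this case is ruled out; weight (1/4)·0 = 0.
The weights sum to 1/3.
So P(the car behind door 3 | the host opened door 4) = (1/9) / (1/3) = 1/3.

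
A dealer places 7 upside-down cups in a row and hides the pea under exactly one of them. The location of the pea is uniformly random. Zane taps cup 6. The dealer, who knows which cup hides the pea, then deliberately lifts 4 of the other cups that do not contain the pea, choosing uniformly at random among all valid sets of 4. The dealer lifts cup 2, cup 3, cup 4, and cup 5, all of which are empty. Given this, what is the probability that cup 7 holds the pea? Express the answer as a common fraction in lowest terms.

Consider each possible location of the pea in turn.
If it is under either of cups 1 and 7 (prior 1/7 each): the dealer has 5 equally likely choices, so probability 1/5; weight (1/7)·(1/5) = 1/35 each.
If it is under any of cups 2, 3, 4, and 5 (prior 1/7 each): that cup was opened and seen not to hold the prize — ruled out; weight (1/7)·0 = 0 each.
If it is under cup 6 (prior 1/7): the dealer has 15 equally likely choices, so probability 1/15; weight (1/7)·(1/15) = 1/105.
The weights sum to 1/15.
So P(the pea under cup 7 | the dealer opened cup 2, cup 3, cup 4, and cup 5) = (1/35) / (1/15) = 3/7.

3/7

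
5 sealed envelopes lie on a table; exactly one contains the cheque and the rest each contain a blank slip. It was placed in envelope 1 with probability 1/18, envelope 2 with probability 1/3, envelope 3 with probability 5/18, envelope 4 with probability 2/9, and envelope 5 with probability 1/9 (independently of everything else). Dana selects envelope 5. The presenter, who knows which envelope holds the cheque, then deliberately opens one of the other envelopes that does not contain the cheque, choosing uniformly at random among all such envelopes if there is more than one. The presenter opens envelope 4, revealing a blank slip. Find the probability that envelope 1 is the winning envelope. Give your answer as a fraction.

2/27

Consider each possible location of the cheque in turn.
If it is in envelope 1 (prior 1/18): the presenter has 3 equally likely choices, so probability 1/3; weight (1/18)·(1/3) = 1/54.
If it is in envelope 2 (prior 1/3): the presenter has 3 equally likely choices, so probability 1/3; weight (1/3)·(1/3) = 1/9.
If it is in envelope 3 (prior 5/18): the presenter has 3 equally likely choices, so probability 1/3; weight (5/18)·(1/3) = 5/54.
If it is in envelope 4 (prior 2/9): the presenter opened envelope 4, so this case is ruled out; weight (2/9)·0 = 0.
If it is in envelope 5 (prior 1/9): the presenter has 4 equally likely choices, so probability 1/4; weight (1/9)·(1/4) = 1/36.
The weights sum to 1/4.
So P(the cheque in envelope 1 | the presenter opened envelope 4) = (1/54) / (1/4) = 2/27.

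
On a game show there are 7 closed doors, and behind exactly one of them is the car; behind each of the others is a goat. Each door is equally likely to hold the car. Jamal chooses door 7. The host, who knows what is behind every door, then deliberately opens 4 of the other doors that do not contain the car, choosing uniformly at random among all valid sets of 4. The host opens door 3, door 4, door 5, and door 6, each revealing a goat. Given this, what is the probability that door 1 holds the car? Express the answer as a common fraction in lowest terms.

3/7

Consider each possible location of the car in turn.
If it is behind either of doors 1 and 2 (prior 1/7 each): the host has 5 equally likely choices, so probability 1/5; weight (1/7)·(1/5) = 1/35 each.
If it is behind any of doors 3, 4, 5, and 6 (prior 1/7 each): that door was opened and seen not to hold the prize — ruled out; weight (1/7)·0 = 0 each.
If it is behind door 7 (prior 1/7): the host has 15 equally likely choices, so probability 1/15; weight (1/7)·(1/15) = 1/105.
The weights sum to 1/15.
So P(the car behind door 1 | the host opened door 3, door 4, door 5, and door 6) = (1/35) / (1/15) = 3/7.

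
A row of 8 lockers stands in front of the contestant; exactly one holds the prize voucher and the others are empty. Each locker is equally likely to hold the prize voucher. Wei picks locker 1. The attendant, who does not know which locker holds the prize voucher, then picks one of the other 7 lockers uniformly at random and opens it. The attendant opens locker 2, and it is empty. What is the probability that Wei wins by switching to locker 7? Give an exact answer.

Because the attendant chose which locker to open without knowing where the prize voucher is, the choice is independent of the prize location. Learning that locker 2 does not hold the prize voucher simply rules out that one location and leaves the remaining 7 lockers still equally likely by symmetry.
So P(the prize voucher in locker 7) = 1/7.

1/7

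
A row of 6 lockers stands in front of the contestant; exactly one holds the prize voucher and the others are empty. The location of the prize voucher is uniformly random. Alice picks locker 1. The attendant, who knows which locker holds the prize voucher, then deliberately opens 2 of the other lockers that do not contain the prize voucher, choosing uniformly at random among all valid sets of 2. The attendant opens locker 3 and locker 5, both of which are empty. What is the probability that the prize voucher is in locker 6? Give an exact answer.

5/18

Apply Bayes' rule, conditioning on where the prize voucher actually is.
If it is in locker 1 (prior 1/6): the attendant has 10 equally likely choices, so probability 1/10; weight (1/6)·(1/10) = 1/60.
If it is in any of lockers 2, 4, and 6 (prior 1/6 each): the attendant has 6 equally likely choices, so probability 1/6; weight (1/6)·(1/6) = 1/36 each.
If it is in either of lockers 3 and 5 (prior 1/6 each): that locker was opened and seen not to hold the prize — ruled out; weight (1/6)·0 = 0 each.
The weights sum to 1/10.
So P(the prize voucher in locker 6 | the attendant opened locker 3 and locker 5) = (1/36) / (1/10) = 5/18.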